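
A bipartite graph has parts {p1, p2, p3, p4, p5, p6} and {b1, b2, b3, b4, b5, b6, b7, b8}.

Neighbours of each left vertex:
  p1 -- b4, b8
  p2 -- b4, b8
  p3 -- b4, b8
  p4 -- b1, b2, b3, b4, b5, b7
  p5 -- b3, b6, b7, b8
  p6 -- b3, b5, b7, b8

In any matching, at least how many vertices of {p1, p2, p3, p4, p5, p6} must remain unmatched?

One maximum matching: p1-b4, p2-b8, p4-b7, p5-b6, p6-b3.
The set {p1, p2, p3} has only 2 neighbours ({b4, b8}), so by Hall's theorem at most 5 of the 6 left vertices can be matched.
That matches 5 of the 6, leaving 1 unmatched; no matching can do better.

1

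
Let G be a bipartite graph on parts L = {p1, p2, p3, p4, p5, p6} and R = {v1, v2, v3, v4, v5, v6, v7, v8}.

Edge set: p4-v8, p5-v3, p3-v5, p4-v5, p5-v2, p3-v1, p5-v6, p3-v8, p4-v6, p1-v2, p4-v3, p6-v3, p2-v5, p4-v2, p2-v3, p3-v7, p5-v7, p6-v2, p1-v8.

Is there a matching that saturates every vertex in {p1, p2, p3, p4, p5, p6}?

Yes

One maximum matching: p1→v8, p2→v5, p3→v1, p4→v3, p5→v7, p6→v2.
Every left vertex is matched, so this matching saturates all of them.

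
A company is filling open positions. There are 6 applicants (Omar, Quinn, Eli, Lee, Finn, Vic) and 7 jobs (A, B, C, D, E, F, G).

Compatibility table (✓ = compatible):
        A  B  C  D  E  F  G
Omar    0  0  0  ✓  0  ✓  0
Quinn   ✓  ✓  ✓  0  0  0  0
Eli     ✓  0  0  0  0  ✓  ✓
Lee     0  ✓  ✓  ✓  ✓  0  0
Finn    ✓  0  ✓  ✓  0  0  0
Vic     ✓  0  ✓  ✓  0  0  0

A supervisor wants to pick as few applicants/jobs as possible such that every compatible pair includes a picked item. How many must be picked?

6

A maximum matching has 6 edges (e.g. Omar–F, Quinn–B, Eli–G, Lee–E, Finn–D, Vic–C).
By König's theorem the minimum vertex cover has the same size. One such cover is {Omar, Quinn, Eli, Lee, Finn, Vic}.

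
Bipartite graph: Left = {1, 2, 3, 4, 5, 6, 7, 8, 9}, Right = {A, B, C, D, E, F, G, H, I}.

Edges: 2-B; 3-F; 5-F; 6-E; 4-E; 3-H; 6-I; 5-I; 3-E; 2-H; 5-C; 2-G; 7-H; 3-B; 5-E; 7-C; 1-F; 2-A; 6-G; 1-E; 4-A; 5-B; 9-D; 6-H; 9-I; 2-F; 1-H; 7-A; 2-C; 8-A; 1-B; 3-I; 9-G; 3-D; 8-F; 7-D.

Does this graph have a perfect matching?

Yes

For example, pair 1→B, 2→C, 3→H, 4→A, 5→I, 6→E, 7→D, 8→F, 9→G.
All 9 left vertices are covered.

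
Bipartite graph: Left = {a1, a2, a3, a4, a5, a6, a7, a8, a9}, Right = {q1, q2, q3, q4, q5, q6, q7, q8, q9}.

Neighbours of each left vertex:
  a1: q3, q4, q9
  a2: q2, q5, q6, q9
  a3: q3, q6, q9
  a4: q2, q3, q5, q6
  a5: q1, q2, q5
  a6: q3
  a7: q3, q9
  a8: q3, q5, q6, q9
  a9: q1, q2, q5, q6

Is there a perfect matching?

No

The set {a2, a3, a4, a5, a6, a7, a8, a9} has only 6 neighbours ({q1, q2, q3, q5, q6, q9}), so by Hall's theorem at most 7 of the 9 left vertices can be matched.
Hence no matching covers every left vertex.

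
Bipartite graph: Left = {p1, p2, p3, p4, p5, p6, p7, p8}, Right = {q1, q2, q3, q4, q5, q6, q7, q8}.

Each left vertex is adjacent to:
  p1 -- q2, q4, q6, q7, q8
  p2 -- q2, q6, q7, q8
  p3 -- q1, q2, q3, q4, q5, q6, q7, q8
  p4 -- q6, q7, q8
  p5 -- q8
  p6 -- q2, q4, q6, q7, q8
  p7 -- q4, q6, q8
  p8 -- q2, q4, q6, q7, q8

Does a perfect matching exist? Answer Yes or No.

The set {p1, p2, p4, p5, p6, p7, p8} has only 5 neighbours ({q2, q4, q6, q7, q8}), so by Hall's theorem at most 6 of the 8 left vertices can be matched.
Hence no matching covers every left vertex.

No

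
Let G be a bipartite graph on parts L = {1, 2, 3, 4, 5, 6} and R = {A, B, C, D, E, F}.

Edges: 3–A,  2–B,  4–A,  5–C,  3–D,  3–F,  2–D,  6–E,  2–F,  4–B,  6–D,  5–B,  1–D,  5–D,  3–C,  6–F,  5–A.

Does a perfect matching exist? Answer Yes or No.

For example, pair 1-D, 2-F, 3-C, 4-A, 5-B, 6-E.
Every left vertex is matched, so this is a perfect matching.

Yes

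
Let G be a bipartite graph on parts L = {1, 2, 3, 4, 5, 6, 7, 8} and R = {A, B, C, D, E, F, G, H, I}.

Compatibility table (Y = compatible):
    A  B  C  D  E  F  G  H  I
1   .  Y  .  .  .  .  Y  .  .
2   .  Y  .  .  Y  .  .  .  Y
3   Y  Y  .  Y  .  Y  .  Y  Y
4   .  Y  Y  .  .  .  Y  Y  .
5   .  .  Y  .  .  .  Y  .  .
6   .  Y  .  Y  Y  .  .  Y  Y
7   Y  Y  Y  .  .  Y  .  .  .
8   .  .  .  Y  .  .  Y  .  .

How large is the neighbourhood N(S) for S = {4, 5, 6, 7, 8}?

9

The union of neighbours of {4, 5, 6, 7, 8} is {A, B, C, D, E, F, G, H, I}, which has 9 elements.
Since |N(S)| = 9 ≥ |S| = 5, Hall's condition holds for this subset.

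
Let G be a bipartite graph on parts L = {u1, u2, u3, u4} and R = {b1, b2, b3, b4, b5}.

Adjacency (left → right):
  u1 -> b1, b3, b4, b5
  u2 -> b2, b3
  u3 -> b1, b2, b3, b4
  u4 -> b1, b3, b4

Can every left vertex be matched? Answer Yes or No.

For example, pair u1–b5, u2–b2, u3–b4, u4–b3.
Every left vertex is matched, so this matching saturates all of them.

Yes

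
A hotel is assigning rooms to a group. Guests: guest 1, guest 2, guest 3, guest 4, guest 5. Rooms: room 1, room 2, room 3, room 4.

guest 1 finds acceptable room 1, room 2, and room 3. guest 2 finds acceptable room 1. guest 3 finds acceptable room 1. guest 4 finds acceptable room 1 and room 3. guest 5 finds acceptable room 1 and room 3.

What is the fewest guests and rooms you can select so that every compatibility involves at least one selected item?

3

{guest 1, room 1, room 3} is a vertex cover of size 3: every edge has an endpoint in this set.
No smaller cover exists because guest 1–room 2, guest 2–room 1, guest 4–room 3 is a matching of size 3, and a cover must include an endpoint of each of these disjoint edges (König's theorem).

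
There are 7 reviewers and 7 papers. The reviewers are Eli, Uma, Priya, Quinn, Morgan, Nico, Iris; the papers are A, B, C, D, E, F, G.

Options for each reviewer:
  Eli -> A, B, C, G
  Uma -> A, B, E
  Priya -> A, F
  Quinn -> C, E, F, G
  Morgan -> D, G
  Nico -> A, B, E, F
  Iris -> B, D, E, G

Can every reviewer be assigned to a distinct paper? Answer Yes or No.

For example, pair Eli–G, Uma–A, Priya–F, Quinn–C, Morgan–D, Nico–E, Iris–B.
All 7 reviewers are covered.

Yes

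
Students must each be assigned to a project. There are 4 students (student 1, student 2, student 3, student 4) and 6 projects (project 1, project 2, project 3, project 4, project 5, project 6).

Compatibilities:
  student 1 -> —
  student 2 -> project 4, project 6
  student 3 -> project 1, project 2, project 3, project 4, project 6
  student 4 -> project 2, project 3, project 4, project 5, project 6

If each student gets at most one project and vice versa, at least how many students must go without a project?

1

For example, pair student 2→project 4, student 3→project 2, student 4→project 3.
The set {student 1} has only 0 neighbours (∅), so by Hall's theorem at most 3 of the 4 students can be matched.
That matches 3 of the 4, leaving 1 unmatched; no matching can do better.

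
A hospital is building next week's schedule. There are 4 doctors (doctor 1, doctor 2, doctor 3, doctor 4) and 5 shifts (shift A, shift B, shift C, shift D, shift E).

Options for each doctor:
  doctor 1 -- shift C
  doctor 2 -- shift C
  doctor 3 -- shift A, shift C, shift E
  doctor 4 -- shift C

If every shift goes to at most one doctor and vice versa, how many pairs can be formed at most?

A valid assignment of size 2: doctor 1-shift C, doctor 3-shift E.
The set {doctor 1, doctor 2, doctor 4} has only 1 neighbour ({shift C}), so by Hall's theorem at most 2 of the 4 doctors can be matched.

2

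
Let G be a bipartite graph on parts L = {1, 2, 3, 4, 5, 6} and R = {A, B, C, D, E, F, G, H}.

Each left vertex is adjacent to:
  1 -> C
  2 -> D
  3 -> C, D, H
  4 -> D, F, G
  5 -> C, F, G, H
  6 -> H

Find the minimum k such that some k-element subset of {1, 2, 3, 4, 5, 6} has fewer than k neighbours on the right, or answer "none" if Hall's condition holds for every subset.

4

Take S = {1, 2, 3, 6}. Its neighbourhood is {C, D, H}, so |N(S)| = 3 < |S| = 4.
Every subset of size less than 4 has at least as many neighbours as members, so 4 is the minimum.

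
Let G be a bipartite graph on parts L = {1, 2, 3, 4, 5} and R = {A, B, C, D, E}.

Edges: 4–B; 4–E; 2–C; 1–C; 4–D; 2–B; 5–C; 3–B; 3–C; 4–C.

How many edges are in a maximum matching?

3

For example, pair 1–C, 2–B, 4–E.
The set {1, 2, 3, 5} has only 2 neighbours ({B, C}), so by Hall's theorem at most 3 of the 5 left vertices can be matched.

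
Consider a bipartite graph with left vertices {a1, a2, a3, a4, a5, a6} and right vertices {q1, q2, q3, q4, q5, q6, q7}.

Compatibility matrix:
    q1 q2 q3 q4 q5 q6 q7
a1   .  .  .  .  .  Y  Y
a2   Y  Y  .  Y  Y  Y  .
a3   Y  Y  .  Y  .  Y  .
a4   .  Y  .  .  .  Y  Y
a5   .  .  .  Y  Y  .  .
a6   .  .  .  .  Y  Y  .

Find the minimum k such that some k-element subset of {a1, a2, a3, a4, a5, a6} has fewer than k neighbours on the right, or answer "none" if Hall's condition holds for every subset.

A matching saturating every left vertex exists, for instance a1→q7, a2→q6, a3→q1, a4→q2, a5→q4, a6→q5.
By Hall's marriage theorem, this means |N(S)| ≥ |S| for every subset S, so no violating subset exists.

none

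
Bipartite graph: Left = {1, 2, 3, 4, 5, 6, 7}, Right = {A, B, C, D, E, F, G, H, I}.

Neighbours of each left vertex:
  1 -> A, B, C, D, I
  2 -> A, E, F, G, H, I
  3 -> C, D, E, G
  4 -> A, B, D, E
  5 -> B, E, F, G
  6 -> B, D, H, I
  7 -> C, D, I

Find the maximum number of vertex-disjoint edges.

A valid assignment of size 7: 1-I, 2-G, 3-E, 4-A, 5-B, 6-D, 7-C.
All 7 left vertices are matched, so no larger matching exists.

7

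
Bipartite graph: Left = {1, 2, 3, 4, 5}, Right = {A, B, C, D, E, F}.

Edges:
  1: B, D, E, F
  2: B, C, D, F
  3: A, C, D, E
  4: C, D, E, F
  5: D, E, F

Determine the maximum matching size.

5

A valid assignment of size 5: 1–B, 2–F, 3–D, 4–C, 5–E.
All 5 left vertices are matched, so no larger matching exists.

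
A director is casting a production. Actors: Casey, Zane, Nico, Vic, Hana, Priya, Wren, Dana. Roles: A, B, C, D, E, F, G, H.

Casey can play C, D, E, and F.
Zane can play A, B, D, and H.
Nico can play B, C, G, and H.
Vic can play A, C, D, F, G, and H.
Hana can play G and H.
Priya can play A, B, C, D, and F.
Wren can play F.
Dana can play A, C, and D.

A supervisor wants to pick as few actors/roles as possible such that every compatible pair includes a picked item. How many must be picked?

A maximum matching has 8 edges (e.g. Casey–E, Zane–D, Nico–B, Vic–G, Hana–H, Priya–A, Wren–F, Dana–C).
By König's theorem the minimum vertex cover has the same size. One such cover is {Casey, Zane, Nico, Vic, Hana, Priya, Wren, Dana}.

8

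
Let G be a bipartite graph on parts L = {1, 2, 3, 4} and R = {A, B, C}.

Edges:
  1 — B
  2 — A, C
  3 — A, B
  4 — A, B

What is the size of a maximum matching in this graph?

A valid assignment of size 3: 1–B, 2–C, 3–A.
The set {1, 3, 4} has only 2 neighbours ({A, B}), so by Hall's theorem at most 3 of the 4 left vertices can be matched.

3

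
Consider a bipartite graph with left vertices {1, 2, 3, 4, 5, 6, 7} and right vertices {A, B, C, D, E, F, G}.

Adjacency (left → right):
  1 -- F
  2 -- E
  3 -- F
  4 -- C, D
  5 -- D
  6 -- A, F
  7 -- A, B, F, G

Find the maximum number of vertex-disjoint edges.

6

For example, pair 1-F, 2-E, 4-C, 5-D, 6-A, 7-B.
The set {1, 3} has only 1 neighbour ({F}), so by Hall's theorem at most 6 of the 7 left vertices can be matched.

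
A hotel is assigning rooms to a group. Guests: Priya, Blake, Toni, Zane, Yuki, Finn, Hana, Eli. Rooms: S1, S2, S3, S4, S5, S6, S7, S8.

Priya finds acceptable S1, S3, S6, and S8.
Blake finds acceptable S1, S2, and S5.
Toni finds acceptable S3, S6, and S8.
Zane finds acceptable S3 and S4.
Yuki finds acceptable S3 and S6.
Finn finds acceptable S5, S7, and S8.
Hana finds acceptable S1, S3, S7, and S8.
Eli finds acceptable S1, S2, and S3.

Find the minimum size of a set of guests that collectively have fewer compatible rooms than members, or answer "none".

A matching saturating every guest exists, for instance Priya→S8, Blake→S1, Toni→S3, Zane→S4, Yuki→S6, Finn→S5, Hana→S7, Eli→S2.
By Hall's marriage theorem, this means |N(S)| ≥ |S| for every subset S, so no violating subset exists.

none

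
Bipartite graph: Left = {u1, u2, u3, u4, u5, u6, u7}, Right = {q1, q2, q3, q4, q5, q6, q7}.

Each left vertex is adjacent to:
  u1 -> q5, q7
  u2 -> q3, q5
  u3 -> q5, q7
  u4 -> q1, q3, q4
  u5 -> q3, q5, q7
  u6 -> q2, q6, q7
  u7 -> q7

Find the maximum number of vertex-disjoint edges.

For example, pair u1→q5, u2→q3, u3→q7, u4→q4, u6→q2.
The set {u1, u2, u3, u5, u7} has only 3 neighbours ({q3, q5, q7}), so by Hall's theorem at most 5 of the 7 left vertices can be matched.

5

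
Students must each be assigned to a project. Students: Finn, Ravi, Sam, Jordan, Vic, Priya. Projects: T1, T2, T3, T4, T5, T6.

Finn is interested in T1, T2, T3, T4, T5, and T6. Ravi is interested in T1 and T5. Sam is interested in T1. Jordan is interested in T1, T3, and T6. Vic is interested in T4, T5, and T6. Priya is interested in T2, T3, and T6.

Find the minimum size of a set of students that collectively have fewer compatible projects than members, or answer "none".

A matching saturating every student exists, for instance Finn→T2, Ravi→T5, Sam→T1, Jordan→T3, Vic→T4, Priya→T6.
By Hall's marriage theorem, this means |N(S)| ≥ |S| for every subset S, so no violating subset exists.

none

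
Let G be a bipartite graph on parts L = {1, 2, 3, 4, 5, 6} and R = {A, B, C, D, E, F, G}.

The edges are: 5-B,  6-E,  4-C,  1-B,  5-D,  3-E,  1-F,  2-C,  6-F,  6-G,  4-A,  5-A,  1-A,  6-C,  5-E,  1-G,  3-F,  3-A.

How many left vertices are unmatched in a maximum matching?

0

One maximum matching: 1-B, 2-C, 3-F, 4-A, 5-D, 6-E.
This saturates every left vertex, so 6 is the maximum.
That matches 6 of the 6, leaving 0 unmatched; no matching can do better.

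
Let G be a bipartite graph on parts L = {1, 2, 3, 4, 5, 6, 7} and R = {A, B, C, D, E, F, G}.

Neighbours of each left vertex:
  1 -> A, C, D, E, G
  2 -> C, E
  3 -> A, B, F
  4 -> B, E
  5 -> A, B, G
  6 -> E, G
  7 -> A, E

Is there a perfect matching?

A valid assignment of size 7: 1→D, 2→C, 3→F, 4→B, 5→A, 6→G, 7→E.
All 7 left vertices are covered.

Yes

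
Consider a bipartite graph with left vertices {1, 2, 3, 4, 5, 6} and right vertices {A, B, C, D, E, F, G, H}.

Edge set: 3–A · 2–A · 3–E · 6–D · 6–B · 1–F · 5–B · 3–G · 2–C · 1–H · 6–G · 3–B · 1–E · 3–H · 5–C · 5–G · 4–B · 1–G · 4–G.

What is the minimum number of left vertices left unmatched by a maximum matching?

One maximum matching: 1→H, 2→A, 3→E, 4→G, 5→C, 6→B.
All 6 left vertices are matched, so no larger matching exists.
That matches 6 of the 6, leaving 0 unmatched; no matching can do better.

0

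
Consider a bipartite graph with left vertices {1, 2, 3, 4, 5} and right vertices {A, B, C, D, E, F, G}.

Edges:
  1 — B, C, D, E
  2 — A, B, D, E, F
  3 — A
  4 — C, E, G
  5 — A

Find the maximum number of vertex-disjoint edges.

One maximum matching: 1–C, 2–B, 3–A, 4–E.
The set {3, 5} has only 1 neighbour ({A}), so by Hall's theorem at most 4 of the 5 left vertices can be matched.

4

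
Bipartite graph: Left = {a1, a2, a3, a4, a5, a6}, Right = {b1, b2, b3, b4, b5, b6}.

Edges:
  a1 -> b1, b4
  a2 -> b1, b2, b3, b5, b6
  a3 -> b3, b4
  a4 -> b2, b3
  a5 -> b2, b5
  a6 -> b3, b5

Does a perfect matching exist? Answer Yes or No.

Yes

A valid assignment of size 6: a1–b1, a2–b6, a3–b4, a4–b2, a5–b5, a6–b3.
All 6 left vertices are covered.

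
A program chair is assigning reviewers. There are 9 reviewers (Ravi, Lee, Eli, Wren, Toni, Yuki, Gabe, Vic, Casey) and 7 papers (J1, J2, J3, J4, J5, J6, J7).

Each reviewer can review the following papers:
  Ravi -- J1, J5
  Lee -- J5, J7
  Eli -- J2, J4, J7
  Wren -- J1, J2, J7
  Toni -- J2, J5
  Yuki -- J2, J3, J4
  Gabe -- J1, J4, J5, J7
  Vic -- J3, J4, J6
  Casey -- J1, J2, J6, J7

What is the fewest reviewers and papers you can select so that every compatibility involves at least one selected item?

7

The 7 edges Ravi–J1, Lee–J7, Eli–J4, Wren–J2, Toni–J5, Yuki–J3, Vic–J6 form a matching, so any vertex cover needs at least 7 vertices (one per matched edge).
Conversely {J1, J2, J3, J4, J5, J6, J7} meets every edge and has exactly 7 vertices, so 7 is optimal.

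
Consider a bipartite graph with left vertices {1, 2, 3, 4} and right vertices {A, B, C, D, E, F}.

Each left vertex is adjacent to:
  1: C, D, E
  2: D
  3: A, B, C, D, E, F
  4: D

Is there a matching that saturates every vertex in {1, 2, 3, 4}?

The set {2, 4} has only 1 neighbour ({D}), so by Hall's theorem at most 3 of the 4 left vertices can be matched.
Hence no matching covers every left vertex.

No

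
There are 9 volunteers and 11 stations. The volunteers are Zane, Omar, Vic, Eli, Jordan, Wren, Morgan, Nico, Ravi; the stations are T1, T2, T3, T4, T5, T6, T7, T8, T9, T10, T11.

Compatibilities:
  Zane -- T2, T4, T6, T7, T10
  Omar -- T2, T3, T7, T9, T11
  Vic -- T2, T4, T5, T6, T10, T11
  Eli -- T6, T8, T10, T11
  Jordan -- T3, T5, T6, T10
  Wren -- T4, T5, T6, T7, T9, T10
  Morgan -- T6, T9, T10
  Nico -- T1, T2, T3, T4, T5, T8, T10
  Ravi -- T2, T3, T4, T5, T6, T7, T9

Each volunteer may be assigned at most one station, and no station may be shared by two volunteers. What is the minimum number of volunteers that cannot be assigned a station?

0

For example, pair Zane-T6, Omar-T3, Vic-T11, Eli-T8, Jordan-T5, Wren-T10, Morgan-T9, Nico-T4, Ravi-T7.
This saturates every volunteer, so 9 is the maximum.
That matches 9 of the 9, leaving 0 unmatched; no matching can do better.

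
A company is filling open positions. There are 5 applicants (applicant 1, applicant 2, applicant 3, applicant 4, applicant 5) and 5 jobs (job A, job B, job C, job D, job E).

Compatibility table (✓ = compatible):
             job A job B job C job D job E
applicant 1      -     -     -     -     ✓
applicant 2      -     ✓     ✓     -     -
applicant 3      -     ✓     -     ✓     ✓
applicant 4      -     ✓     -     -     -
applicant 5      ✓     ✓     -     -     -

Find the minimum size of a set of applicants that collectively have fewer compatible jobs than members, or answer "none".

A matching saturating every applicant exists, for instance applicant 1→job E, applicant 2→job C, applicant 3→job D, applicant 4→job B, applicant 5→job A.
By Hall's marriage theorem, this means |N(S)| ≥ |S| for every subset S, so no violating subset exists.

none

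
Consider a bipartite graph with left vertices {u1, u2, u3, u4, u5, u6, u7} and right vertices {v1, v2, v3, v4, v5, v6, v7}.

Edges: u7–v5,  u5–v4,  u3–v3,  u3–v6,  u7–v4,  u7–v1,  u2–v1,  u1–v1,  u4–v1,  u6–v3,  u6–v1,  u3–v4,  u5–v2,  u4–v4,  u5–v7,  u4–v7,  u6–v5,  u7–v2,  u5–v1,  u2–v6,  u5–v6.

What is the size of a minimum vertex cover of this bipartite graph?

A maximum matching has 7 edges (e.g. u1–v1, u2–v6, u3–v3, u4–v7, u5–v4, u6–v5, u7–v2).
By König's theorem the minimum vertex cover has the same size. One such cover is {u1, u2, u3, u4, u5, u6, u7}.

7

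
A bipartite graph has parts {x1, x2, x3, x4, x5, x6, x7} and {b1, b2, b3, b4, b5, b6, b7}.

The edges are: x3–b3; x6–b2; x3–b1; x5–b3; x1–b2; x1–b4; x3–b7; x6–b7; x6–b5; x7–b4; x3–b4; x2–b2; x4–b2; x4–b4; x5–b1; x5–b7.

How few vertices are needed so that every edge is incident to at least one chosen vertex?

5

A maximum matching has 5 edges (e.g. x1–b4, x2–b2, x3–b7, x5–b3, x6–b5).
By König's theorem the minimum vertex cover has the same size. One such cover is {x3, x5, x6, b2, b4}.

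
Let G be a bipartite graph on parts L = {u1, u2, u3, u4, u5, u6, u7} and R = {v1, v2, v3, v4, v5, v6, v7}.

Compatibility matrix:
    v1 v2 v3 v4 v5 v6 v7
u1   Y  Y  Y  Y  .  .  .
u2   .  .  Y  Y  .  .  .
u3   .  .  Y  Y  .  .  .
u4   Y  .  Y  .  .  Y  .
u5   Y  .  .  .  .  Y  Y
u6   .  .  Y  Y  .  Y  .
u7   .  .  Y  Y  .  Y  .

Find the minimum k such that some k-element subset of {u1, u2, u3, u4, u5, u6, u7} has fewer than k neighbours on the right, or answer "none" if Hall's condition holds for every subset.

4

Take S = {u2, u3, u6, u7}. Its neighbourhood is {v3, v4, v6}, so |N(S)| = 3 < |S| = 4.
Every subset of size less than 4 has at least as many neighbours as members, so 4 is the minimum.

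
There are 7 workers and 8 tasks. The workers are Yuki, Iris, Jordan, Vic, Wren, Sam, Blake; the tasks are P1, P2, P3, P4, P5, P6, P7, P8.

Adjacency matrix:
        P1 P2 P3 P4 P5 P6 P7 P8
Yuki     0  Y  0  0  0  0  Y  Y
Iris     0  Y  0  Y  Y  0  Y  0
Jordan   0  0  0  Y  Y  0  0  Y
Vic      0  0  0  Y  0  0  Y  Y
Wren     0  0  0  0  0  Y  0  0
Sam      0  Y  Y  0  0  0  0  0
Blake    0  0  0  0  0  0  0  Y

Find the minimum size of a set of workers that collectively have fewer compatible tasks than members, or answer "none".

none

A matching saturating every worker exists, for instance Yuki→P7, Iris→P2, Jordan→P5, Vic→P4, Wren→P6, Sam→P3, Blake→P8.
By Hall's marriage theorem, this means |N(S)| ≥ |S| for every subset S, so no violating subset exists.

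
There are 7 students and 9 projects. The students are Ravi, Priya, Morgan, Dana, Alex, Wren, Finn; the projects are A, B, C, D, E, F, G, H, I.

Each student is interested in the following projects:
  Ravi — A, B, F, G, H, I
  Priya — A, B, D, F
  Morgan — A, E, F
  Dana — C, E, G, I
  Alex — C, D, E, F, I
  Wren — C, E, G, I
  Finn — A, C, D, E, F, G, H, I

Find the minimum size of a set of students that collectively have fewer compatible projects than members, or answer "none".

A matching saturating every student exists, for instance Ravi→A, Priya→B, Morgan→E, Dana→I, Alex→F, Wren→C, Finn→G.
By Hall's marriage theorem, this means |N(S)| ≥ |S| for every subset S, so no violating subset exists.

none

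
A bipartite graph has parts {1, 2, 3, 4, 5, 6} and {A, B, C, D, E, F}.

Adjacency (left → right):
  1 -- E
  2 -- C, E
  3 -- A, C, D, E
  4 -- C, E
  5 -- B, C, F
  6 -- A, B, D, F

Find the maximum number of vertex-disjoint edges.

For example, pair 1→E, 2→C, 3→D, 5→F, 6→B.
The set {1, 2, 4} has only 2 neighbours ({C, E}), so by Hall's theorem at most 5 of the 6 left vertices can be matched.

5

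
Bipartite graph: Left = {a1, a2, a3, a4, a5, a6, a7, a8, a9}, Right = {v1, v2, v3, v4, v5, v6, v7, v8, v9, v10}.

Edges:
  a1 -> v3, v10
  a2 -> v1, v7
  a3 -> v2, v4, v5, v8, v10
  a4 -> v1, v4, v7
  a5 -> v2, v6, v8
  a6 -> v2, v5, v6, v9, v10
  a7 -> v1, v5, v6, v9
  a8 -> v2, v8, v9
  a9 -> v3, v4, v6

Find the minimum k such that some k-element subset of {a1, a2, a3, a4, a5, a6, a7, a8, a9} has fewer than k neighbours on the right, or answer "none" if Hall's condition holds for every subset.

none

A matching saturating every left vertex exists, for instance a1→v3, a2→v7, a3→v5, a4→v4, a5→v2, a6→v10, a7→v1, a8→v9, a9→v6.
By Hall's marriage theorem, this means |N(S)| ≥ |S| for every subset S, so no violating subset exists.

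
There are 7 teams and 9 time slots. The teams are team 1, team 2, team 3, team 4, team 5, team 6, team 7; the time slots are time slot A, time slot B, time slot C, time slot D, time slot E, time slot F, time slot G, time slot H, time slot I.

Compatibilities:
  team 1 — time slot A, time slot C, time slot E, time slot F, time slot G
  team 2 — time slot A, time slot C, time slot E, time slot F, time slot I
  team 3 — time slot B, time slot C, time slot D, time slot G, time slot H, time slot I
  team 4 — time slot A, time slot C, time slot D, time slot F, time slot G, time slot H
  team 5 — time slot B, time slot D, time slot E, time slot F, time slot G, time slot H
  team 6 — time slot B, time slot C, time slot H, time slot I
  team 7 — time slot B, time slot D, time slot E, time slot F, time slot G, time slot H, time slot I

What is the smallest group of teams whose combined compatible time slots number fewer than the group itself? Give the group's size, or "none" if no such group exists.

none

A matching saturating every team exists, for instance team 1→time slot C, team 2→time slot I, team 3→time slot B, team 4→time slot G, team 5→time slot D, team 6→time slot H, team 7→time slot E.
By Hall's marriage theorem, this means |N(S)| ≥ |S| for every subset S, so no violating subset exists.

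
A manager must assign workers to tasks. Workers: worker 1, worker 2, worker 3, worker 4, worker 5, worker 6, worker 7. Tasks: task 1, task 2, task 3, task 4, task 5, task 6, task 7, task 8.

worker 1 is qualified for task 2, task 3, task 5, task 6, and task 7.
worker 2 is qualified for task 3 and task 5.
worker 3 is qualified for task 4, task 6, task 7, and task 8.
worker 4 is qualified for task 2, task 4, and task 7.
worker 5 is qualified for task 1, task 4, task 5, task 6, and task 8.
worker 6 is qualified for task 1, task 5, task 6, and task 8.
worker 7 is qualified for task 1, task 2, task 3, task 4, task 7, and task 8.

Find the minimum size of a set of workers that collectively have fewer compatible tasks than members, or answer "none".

none

A matching saturating every worker exists, for instance worker 1→task 5, worker 2→task 3, worker 3→task 7, worker 4→task 2, worker 5→task 4, worker 6→task 1, worker 7→task 8.
By Hall's marriage theorem, this means |N(S)| ≥ |S| for every subset S, so no violating subset exists.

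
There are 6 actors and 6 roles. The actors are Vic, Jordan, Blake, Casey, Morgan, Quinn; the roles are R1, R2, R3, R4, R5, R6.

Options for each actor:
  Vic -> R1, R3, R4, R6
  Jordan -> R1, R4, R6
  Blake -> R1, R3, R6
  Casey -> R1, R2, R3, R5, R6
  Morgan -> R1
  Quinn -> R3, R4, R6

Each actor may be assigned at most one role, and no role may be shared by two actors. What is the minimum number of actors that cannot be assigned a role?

One maximum matching: Vic–R6, Jordan–R4, Blake–R3, Casey–R2, Morgan–R1.
The set {Vic, Jordan, Blake, Morgan, Quinn} has only 4 neighbours ({R1, R3, R4, R6}), so by Hall's theorem at most 5 of the 6 actors can be matched.
That matches 5 of the 6, leaving 1 unmatched; no matching can do better.

1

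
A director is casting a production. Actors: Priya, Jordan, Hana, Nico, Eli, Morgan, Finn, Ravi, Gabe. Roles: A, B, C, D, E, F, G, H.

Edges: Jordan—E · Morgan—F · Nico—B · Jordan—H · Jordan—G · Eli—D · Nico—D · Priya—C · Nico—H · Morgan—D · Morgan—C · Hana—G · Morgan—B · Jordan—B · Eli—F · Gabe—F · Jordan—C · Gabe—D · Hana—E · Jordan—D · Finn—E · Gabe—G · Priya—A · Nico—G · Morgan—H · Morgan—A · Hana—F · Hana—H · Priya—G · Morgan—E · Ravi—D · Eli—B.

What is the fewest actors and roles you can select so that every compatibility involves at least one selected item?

{A, B, C, D, E, F, G, H} is a vertex cover of size 8: every edge has an endpoint in this set.
No smaller cover exists because Priya–C, Jordan–G, Hana–H, Nico–B, Eli–F, Morgan–A, Finn–E, Ravi–D is a matching of size 8, and a cover must include an endpoint of each of these disjoint edges (König's theorem).

8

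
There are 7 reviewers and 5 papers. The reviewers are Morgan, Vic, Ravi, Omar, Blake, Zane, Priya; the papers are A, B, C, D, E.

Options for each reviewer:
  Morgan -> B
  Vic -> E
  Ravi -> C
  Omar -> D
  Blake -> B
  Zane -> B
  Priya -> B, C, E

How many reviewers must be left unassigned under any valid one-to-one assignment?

One maximum matching: Morgan-B, Vic-E, Ravi-C, Omar-D.
The set {Morgan, Vic, Ravi, Blake, Zane, Priya} has only 3 neighbours ({B, C, E}), so by Hall's theorem at most 4 of the 7 reviewers can be matched.
That matches 4 of the 7, leaving 3 unmatched; no matching can do better.

3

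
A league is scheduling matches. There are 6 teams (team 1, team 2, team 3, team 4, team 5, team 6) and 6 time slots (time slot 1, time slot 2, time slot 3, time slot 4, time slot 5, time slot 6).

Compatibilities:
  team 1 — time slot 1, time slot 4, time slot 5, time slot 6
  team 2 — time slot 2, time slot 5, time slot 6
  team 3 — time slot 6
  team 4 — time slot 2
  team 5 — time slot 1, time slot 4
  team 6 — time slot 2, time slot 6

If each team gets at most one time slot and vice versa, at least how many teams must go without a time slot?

One maximum matching: team 1–time slot 1, team 2–time slot 5, team 3–time slot 6, team 4–time slot 2, team 5–time slot 4.
The set {team 3, team 4, team 6} has only 2 neighbours ({time slot 2, time slot 6}), so by Hall's theorem at most 5 of the 6 teams can be matched.
That matches 5 of the 6, leaving 1 unmatched; no matching can do better.

1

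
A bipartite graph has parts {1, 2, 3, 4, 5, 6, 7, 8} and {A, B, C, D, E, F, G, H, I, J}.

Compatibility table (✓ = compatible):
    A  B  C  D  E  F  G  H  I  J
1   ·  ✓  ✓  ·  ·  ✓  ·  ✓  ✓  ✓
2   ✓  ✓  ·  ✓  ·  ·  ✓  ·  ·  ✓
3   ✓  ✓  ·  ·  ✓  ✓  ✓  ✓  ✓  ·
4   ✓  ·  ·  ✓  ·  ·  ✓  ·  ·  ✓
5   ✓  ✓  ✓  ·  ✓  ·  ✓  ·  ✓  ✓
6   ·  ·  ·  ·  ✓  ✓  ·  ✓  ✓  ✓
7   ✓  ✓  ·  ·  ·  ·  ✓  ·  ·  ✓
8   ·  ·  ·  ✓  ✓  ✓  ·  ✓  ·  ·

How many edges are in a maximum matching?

One maximum matching: 1-J, 2-A, 3-G, 4-D, 5-I, 6-E, 7-B, 8-H.
All 8 left vertices are matched, so no larger matching exists.

8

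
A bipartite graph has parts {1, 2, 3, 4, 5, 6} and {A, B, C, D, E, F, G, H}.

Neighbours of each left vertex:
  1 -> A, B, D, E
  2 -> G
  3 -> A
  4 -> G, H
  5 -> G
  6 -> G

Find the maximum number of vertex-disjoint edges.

4

For example, pair 1→B, 2→G, 3→A, 4→H.
The set {2, 5, 6} has only 1 neighbour ({G}), so by Hall's theorem at most 4 of the 6 left vertices can be matched.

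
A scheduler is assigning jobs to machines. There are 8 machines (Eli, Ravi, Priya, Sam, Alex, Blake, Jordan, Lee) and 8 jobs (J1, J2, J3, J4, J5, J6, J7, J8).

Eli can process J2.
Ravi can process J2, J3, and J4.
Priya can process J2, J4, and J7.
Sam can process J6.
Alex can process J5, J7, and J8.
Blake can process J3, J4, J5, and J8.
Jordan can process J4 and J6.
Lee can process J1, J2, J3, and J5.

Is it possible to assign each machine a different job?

A valid assignment of size 8: Eli→J2, Ravi→J3, Priya→J7, Sam→J6, Alex→J5, Blake→J8, Jordan→J4, Lee→J1.
All 8 machines are covered.

Yes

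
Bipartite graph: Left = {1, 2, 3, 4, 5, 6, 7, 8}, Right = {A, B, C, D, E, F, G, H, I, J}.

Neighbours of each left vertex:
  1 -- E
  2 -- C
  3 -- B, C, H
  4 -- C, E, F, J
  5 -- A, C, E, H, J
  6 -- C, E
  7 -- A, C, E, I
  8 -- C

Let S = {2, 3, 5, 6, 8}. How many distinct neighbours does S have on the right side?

The union of neighbours of {2, 3, 5, 6, 8} is {A, B, C, E, H, J}, which has 6 elements.
Since |N(S)| = 6 ≥ |S| = 5, Hall's condition holds for this subset.

6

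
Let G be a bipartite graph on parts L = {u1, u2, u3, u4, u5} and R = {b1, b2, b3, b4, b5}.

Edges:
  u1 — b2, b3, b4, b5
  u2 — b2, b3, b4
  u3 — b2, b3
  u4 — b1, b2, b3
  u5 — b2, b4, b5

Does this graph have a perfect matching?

Yes

A valid assignment of size 5: u1-b3, u2-b4, u3-b2, u4-b1, u5-b5.
Every left vertex is matched, so this is a perfect matching.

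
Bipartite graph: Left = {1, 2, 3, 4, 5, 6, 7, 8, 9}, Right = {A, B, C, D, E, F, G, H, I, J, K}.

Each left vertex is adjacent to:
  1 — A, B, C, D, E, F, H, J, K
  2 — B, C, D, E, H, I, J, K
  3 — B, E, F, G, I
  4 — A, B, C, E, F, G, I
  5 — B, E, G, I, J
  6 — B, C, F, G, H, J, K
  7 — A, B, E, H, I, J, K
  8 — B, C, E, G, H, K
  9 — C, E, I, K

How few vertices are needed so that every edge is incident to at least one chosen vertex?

A maximum matching has 9 edges (e.g. 1–A, 2–J, 3–I, 4–F, 5–B, 6–G, 7–H, 8–K, 9–E).
By König's theorem the minimum vertex cover has the same size. One such cover is {1, 2, 3, 4, 5, 6, 7, 8, 9}.

9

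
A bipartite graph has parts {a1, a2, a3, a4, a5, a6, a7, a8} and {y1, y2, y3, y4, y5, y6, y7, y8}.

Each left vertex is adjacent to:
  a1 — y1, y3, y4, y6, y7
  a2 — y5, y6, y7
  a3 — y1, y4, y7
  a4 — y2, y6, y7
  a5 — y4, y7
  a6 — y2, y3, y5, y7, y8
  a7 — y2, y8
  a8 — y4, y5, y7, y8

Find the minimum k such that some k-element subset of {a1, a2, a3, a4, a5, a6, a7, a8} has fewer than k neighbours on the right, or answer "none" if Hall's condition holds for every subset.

none

A matching saturating every left vertex exists, for instance a1→y6, a2→y5, a3→y1, a4→y2, a5→y4, a6→y3, a7→y8, a8→y7.
By Hall's marriage theorem, this means |N(S)| ≥ |S| for every subset S, so no violating subset exists.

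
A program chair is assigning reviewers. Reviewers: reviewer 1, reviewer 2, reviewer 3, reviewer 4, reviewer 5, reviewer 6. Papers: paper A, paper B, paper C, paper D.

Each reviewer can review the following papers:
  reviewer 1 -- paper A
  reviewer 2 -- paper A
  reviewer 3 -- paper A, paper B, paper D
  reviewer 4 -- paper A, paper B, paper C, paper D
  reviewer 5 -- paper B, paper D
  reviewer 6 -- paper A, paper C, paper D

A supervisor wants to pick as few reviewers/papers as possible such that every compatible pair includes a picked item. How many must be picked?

4

A maximum matching has 4 edges (e.g. reviewer 1–paper A, reviewer 3–paper B, reviewer 4–paper C, reviewer 5–paper D).
By König's theorem the minimum vertex cover has the same size. One such cover is {paper A, paper B, paper C, paper D}.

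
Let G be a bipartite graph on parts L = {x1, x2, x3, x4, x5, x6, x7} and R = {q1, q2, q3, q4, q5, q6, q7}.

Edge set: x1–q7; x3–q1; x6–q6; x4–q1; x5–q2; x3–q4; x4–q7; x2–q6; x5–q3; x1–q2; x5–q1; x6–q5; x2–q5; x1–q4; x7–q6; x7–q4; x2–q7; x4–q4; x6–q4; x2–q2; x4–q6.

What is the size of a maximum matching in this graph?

7

A valid assignment of size 7: x1→q2, x2→q7, x3→q1, x4→q4, x5→q3, x6→q5, x7→q6.
This saturates every left vertex, so 7 is the maximum.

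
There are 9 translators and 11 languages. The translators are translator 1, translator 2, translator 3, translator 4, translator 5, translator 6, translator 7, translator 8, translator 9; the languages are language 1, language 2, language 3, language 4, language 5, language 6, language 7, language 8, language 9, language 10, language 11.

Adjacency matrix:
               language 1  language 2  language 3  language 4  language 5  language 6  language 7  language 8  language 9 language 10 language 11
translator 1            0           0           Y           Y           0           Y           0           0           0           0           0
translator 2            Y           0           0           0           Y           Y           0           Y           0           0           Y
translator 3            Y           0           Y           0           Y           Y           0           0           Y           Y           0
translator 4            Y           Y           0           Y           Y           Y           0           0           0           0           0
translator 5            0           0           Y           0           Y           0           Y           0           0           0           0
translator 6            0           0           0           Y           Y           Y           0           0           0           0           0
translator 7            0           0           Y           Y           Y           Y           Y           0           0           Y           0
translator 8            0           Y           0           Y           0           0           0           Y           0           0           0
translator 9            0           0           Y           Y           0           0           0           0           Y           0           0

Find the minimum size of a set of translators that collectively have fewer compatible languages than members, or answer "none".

A matching saturating every translator exists, for instance translator 1→language 3, translator 2→language 11, translator 3→language 6, translator 4→language 2, translator 5→language 7, translator 6→language 4, translator 7→language 10, translator 8→language 8, translator 9→language 9.
By Hall's marriage theorem, this means |N(S)| ≥ |S| for every subset S, so no violating subset exists.

none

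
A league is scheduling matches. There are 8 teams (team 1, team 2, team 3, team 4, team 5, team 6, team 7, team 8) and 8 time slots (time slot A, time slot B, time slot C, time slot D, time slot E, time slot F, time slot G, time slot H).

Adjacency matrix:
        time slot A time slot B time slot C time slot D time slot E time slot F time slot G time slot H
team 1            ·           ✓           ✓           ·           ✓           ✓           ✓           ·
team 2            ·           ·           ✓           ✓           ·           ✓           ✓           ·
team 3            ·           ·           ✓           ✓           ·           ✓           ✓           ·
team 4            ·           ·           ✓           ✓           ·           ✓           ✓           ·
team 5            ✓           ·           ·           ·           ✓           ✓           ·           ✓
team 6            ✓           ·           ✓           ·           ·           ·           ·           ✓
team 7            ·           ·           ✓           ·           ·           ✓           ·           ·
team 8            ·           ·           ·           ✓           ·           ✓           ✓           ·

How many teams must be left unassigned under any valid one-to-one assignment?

1

One maximum matching: team 1-time slot E, team 2-time slot G, team 3-time slot C, team 4-time slot D, team 5-time slot H, team 6-time slot A, team 7-time slot F.
The set {team 2, team 3, team 4, team 7, team 8} has only 4 neighbours ({time slot C, time slot D, time slot F, time slot G}), so by Hall's theorem at most 7 of the 8 teams can be matched.
That matches 7 of the 8, leaving 1 unmatched; no matching can do better.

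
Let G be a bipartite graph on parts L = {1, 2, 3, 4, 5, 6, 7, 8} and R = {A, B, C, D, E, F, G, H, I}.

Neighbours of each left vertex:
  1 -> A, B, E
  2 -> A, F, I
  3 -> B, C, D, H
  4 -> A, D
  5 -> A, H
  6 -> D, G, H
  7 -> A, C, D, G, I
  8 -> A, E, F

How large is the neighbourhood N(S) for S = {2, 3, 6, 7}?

The union of neighbours of {2, 3, 6, 7} is {A, B, C, D, F, G, H, I}, which has 8 elements.
Since |N(S)| = 8 ≥ |S| = 4, Hall's condition holds for this subset.

8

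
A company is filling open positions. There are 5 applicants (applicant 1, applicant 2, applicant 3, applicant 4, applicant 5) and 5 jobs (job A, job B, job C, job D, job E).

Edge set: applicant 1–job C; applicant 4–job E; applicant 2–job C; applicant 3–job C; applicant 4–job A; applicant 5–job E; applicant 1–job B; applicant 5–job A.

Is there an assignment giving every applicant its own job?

No

The set {applicant 2, applicant 3} has only 1 neighbour ({job C}), so by Hall's theorem at most 4 of the 5 applicants can be matched.
Hence no matching covers every applicant.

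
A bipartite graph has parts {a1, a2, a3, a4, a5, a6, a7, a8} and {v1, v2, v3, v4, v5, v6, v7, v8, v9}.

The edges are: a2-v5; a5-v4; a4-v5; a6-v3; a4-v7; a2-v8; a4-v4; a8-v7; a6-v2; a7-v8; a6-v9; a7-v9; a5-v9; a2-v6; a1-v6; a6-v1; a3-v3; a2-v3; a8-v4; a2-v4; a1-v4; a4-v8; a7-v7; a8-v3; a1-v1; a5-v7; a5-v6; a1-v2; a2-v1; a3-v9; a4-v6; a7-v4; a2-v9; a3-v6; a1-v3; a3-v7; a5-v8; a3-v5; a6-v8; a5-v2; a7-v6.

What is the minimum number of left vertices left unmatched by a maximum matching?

A valid assignment of size 8: a1→v6, a2→v3, a3→v9, a4→v5, a5→v4, a6→v2, a7→v8, a8→v7.
All 8 left vertices are matched, so no larger matching exists.
That matches 8 of the 8, leaving 0 unmatched; no matching can do better.

0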